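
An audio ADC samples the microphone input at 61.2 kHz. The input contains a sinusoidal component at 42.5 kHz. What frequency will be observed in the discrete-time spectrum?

42.5 kHz > fs/2 = 30.6 kHz, folds to fs − 42.5 kHz = 18.7 kHz.

18.7 kHz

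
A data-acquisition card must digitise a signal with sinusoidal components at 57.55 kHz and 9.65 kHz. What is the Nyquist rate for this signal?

Highest-frequency component: 57.55 kHz.
Nyquist rate = 2 × 57.55 kHz = 115.1 kHz.

115.1 kHz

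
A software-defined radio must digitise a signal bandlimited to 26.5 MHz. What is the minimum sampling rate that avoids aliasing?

53 MHz

Nyquist rate = 2 × 26.5 MHz = 53 MHz.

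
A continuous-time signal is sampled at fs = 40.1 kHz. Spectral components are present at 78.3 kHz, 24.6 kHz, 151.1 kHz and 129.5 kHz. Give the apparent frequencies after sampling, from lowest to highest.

fs/2 = 20.05 kHz.
78.3 kHz mod fs = 38.2 kHz.
38.2 kHz > fs/2 = 20.05 kHz, folds to fs − 38.2 kHz = 1.9 kHz.
24.6 kHz > fs/2 = 20.05 kHz, folds to fs − 24.6 kHz = 15.5 kHz.
151.1 kHz mod fs = 30.8 kHz.
30.8 kHz > fs/2 = 20.05 kHz, folds to fs − 30.8 kHz = 9.3 kHz.
129.5 kHz mod fs = 9.2 kHz.
9.2 kHz ≤ fs/2 = 20.05 kHz, appears at 9.2 kHz.
Distinct values: {1.9 kHz, 9.2 kHz, 9.3 kHz, 15.5 kHz}.

1.9 kHz, 9.2 kHz, 9.3 kHz, 15.5 kHz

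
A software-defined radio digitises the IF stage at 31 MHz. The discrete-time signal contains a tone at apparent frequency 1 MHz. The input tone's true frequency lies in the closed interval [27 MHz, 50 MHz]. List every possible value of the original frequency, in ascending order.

30 MHz, 32 MHz

Frequencies that alias to 1 MHz are k·fs ± 1 MHz for integer k ≥ 0.
k=0: 1 MHz.
k=1: 30 MHz, 32 MHz.
k=2: 61 MHz, 63 MHz.
Within [27 MHz, 50 MHz]: 30 MHz, 32 MHz.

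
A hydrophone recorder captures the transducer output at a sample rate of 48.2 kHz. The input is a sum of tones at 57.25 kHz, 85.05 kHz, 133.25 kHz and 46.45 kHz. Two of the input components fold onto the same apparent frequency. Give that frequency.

fs/2 = 24.1 kHz.
57.25 kHz mod fs = 9.05 kHz.
9.05 kHz ≤ fs/2 = 24.1 kHz, appears at 9.05 kHz.
85.05 kHz mod fs = 36.85 kHz.
36.85 kHz > fs/2 = 24.1 kHz, folds to fs − 36.85 kHz = 11.35 kHz.
133.25 kHz mod fs = 36.85 kHz.
36.85 kHz > fs/2 = 24.1 kHz, folds to fs − 36.85 kHz = 11.35 kHz.
46.45 kHz > fs/2 = 24.1 kHz, folds to fs − 46.45 kHz = 1.75 kHz.
85.05 kHz and 133.25 kHz both map to 11.35 kHz.

11.35 kHz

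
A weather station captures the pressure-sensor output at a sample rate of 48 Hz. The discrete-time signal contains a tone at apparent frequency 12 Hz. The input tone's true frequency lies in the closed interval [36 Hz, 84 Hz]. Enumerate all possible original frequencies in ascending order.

Frequencies that alias to 12 Hz are k·fs ± 12 Hz for integer k ≥ 0.
k=0: 12 Hz.
k=1: 36 Hz, 60 Hz.
k=2: 84 Hz, 108 Hz.
k=3: 132 Hz, 156 Hz.
Within [36 Hz, 84 Hz]: 36 Hz, 60 Hz, 84 Hz.

36 Hz, 60 Hz, 84 Hz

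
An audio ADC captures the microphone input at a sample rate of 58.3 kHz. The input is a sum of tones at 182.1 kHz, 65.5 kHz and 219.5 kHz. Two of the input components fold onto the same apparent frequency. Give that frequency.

fs/2 = 29.15 kHz.
182.1 kHz mod fs = 7.2 kHz.
7.2 kHz ≤ fs/2 = 29.15 kHz, appears at 7.2 kHz.
65.5 kHz mod fs = 7.2 kHz.
7.2 kHz ≤ fs/2 = 29.15 kHz, appears at 7.2 kHz.
219.5 kHz mod fs = 44.6 kHz.
44.6 kHz > fs/2 = 29.15 kHz, folds to fs − 44.6 kHz = 13.7 kHz.
65.5 kHz and 182.1 kHz both map to 7.2 kHz.

7.2 kHz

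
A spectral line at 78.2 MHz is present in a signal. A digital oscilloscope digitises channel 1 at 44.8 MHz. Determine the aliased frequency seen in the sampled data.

78.2 MHz mod fs = 33.4 MHz.
33.4 MHz > fs/2 = 22.4 MHz, folds to fs − 33.4 MHz = 11.4 MHz.

11.4 MHz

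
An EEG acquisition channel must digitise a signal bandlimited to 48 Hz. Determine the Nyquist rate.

96 Hz

Nyquist rate = 2 × 48 Hz = 96 Hz.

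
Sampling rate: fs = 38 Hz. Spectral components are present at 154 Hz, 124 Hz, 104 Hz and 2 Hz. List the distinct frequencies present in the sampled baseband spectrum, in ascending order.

fs/2 = 19 Hz.
154 Hz mod fs = 2 Hz.
2 Hz ≤ fs/2 = 19 Hz, appears at 2 Hz.
124 Hz mod fs = 10 Hz.
10 Hz ≤ fs/2 = 19 Hz, appears at 10 Hz.
104 Hz mod fs = 28 Hz.
28 Hz > fs/2 = 19 Hz, folds to fs − 28 Hz = 10 Hz.
2 Hz ≤ fs/2 = 19 Hz, passes unchanged.
Distinct values: {2 Hz, 10 Hz}.

2 Hz, 10 Hz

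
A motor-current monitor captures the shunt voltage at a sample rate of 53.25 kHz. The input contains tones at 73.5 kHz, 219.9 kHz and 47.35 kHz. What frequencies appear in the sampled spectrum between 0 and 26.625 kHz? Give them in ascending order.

fs/2 = 26.625 kHz.
73.5 kHz mod fs = 20.25 kHz.
20.25 kHz ≤ fs/2 = 26.625 kHz, appears at 20.25 kHz.
219.9 kHz mod fs = 6.9 kHz.
6.9 kHz ≤ fs/2 = 26.625 kHz, appears at 6.9 kHz.
47.35 kHz > fs/2 = 26.625 kHz, folds to fs − 47.35 kHz = 5.9 kHz.
Distinct values: {5.9 kHz, 6.9 kHz, 20.25 kHz}.

5.9 kHz, 6.9 kHz, 20.25 kHz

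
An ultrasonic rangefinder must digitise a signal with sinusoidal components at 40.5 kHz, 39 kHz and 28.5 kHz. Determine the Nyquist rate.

Highest-frequency component: 40.5 kHz.
Nyquist rate = 2 × 40.5 kHz = 81 kHz.

81 kHz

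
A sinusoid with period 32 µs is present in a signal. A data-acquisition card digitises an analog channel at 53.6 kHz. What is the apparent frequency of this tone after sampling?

T = 32 µs → f = 1/T = 31.25 kHz.
31.25 kHz > fs/2 = 26.8 kHz, folds to fs − 31.25 kHz = 22.35 kHz.

22.35 kHz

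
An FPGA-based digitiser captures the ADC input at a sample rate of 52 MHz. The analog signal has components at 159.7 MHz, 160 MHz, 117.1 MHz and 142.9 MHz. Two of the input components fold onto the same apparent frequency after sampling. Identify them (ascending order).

117.1 MHz, 142.9 MHz

fs/2 = 26 MHz.
159.7 MHz mod fs = 3.7 MHz.
3.7 MHz ≤ fs/2 = 26 MHz, appears at 3.7 MHz.
160 MHz mod fs = 4 MHz.
4 MHz ≤ fs/2 = 26 MHz, appears at 4 MHz.
117.1 MHz mod fs = 13.1 MHz.
13.1 MHz ≤ fs/2 = 26 MHz, appears at 13.1 MHz.
142.9 MHz mod fs = 38.9 MHz.
38.9 MHz > fs/2 = 26 MHz, folds to fs − 38.9 MHz = 13.1 MHz.
117.1 MHz and 142.9 MHz both map to 13.1 MHz.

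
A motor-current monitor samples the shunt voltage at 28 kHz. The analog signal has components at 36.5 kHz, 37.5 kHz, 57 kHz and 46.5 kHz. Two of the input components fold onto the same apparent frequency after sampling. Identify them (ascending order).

fs/2 = 14 kHz.
36.5 kHz mod fs = 8.5 kHz.
8.5 kHz ≤ fs/2 = 14 kHz, appears at 8.5 kHz.
37.5 kHz mod fs = 9.5 kHz.
9.5 kHz ≤ fs/2 = 14 kHz, appears at 9.5 kHz.
57 kHz mod fs = 1 kHz.
1 kHz ≤ fs/2 = 14 kHz, appears at 1 kHz.
46.5 kHz mod fs = 18.5 kHz.
18.5 kHz > fs/2 = 14 kHz, folds to fs − 18.5 kHz = 9.5 kHz.
37.5 kHz and 46.5 kHz both map to 9.5 kHz.

37.5 kHz, 46.5 kHz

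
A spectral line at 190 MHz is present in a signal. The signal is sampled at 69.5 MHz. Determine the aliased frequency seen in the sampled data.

190 MHz mod fs = 51 MHz.
51 MHz > fs/2 = 34.75 MHz, folds to fs − 51 MHz = 18.5 MHz.

18.5 MHz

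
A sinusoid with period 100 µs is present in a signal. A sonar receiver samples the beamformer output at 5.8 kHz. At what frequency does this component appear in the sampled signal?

1.6 kHz

T = 100 µs → f = 1/T = 10 kHz.
10 kHz mod fs = 4.2 kHz.
4.2 kHz > fs/2 = 2.9 kHz, folds to fs − 4.2 kHz = 1.6 kHz.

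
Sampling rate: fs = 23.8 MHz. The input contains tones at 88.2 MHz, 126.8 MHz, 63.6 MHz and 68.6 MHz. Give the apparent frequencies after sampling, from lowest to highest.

2.8 MHz, 7 MHz, 7.8 MHz

fs/2 = 11.9 MHz.
88.2 MHz mod fs = 16.8 MHz.
16.8 MHz > fs/2 = 11.9 MHz, folds to fs − 16.8 MHz = 7 MHz.
126.8 MHz mod fs = 7.8 MHz.
7.8 MHz ≤ fs/2 = 11.9 MHz, appears at 7.8 MHz.
63.6 MHz mod fs = 16 MHz.
16 MHz > fs/2 = 11.9 MHz, folds to fs − 16 MHz = 7.8 MHz.
68.6 MHz mod fs = 21 MHz.
21 MHz > fs/2 = 11.9 MHz, folds to fs − 21 MHz = 2.8 MHz.
Distinct values: {2.8 MHz, 7 MHz, 7.8 MHz}.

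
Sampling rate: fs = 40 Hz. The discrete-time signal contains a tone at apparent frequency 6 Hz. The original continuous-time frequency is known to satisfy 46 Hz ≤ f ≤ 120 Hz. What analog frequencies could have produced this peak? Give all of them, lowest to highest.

46 Hz, 74 Hz, 86 Hz, 114 Hz

Frequencies that alias to 6 Hz are k·fs ± 6 Hz for integer k ≥ 0.
k=0: 6 Hz.
k=1: 34 Hz, 46 Hz.
k=2: 74 Hz, 86 Hz.
k=3: 114 Hz, 126 Hz.
k=4: 154 Hz, 166 Hz.
Within [46 Hz, 120 Hz]: 46 Hz, 74 Hz, 86 Hz, 114 Hz.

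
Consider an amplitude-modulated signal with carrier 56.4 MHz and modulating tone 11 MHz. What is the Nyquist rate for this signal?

134.8 MHz

AM sidebands sit at fc ± fm = 45.4 MHz and 67.4 MHz.
Highest-frequency component: 67.4 MHz.
Nyquist rate = 2 × 67.4 MHz = 134.8 MHz.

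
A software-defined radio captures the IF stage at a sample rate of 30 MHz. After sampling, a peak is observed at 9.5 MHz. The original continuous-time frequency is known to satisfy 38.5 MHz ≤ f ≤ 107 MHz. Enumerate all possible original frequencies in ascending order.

Frequencies that alias to 9.5 MHz are k·fs ± 9.5 MHz for integer k ≥ 0.
k=0: 9.5 MHz.
k=1: 20.5 MHz, 39.5 MHz.
k=2: 50.5 MHz, 69.5 MHz.
k=3: 80.5 MHz, 99.5 MHz.
k=4: 110.5 MHz, 129.5 MHz.
Within [38.5 MHz, 107 MHz]: 39.5 MHz, 50.5 MHz, 69.5 MHz, 80.5 MHz, 99.5 MHz.

39.5 MHz, 50.5 MHz, 69.5 MHz, 80.5 MHz, 99.5 MHz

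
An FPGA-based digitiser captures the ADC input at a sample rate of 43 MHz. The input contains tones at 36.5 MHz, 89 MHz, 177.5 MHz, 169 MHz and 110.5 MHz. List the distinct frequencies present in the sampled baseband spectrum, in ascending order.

3 MHz, 5.5 MHz, 6.5 MHz, 18.5 MHz

fs/2 = 21.5 MHz.
36.5 MHz > fs/2 = 21.5 MHz, folds to fs − 36.5 MHz = 6.5 MHz.
89 MHz mod fs = 3 MHz.
3 MHz ≤ fs/2 = 21.5 MHz, appears at 3 MHz.
177.5 MHz mod fs = 5.5 MHz.
5.5 MHz ≤ fs/2 = 21.5 MHz, appears at 5.5 MHz.
169 MHz mod fs = 40 MHz.
40 MHz > fs/2 = 21.5 MHz, folds to fs − 40 MHz = 3 MHz.
110.5 MHz mod fs = 24.5 MHz.
24.5 MHz > fs/2 = 21.5 MHz, folds to fs − 24.5 MHz = 18.5 MHz.
Distinct values: {3 MHz, 5.5 MHz, 6.5 MHz, 18.5 MHz}.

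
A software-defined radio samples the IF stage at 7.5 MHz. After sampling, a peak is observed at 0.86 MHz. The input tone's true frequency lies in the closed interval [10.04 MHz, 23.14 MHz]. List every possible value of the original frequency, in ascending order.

Frequencies that alias to 0.86 MHz are k·fs ± 0.86 MHz for integer k ≥ 0.
k=0: 0.86 MHz.
k=1: 6.64 MHz, 8.36 MHz.
k=2: 14.14 MHz, 15.86 MHz.
k=3: 21.64 MHz, 23.36 MHz.
k=4: 29.14 MHz, 30.86 MHz.
Within [10.04 MHz, 23.14 MHz]: 14.14 MHz, 15.86 MHz, 21.64 MHz.

14.14 MHz, 15.86 MHz, 21.64 MHz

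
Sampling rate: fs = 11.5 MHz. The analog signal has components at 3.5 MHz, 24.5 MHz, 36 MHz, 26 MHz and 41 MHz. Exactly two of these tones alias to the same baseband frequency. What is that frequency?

fs/2 = 5.75 MHz.
3.5 MHz ≤ fs/2 = 5.75 MHz, passes unchanged.
24.5 MHz mod fs = 1.5 MHz.
1.5 MHz ≤ fs/2 = 5.75 MHz, appears at 1.5 MHz.
36 MHz mod fs = 1.5 MHz.
1.5 MHz ≤ fs/2 = 5.75 MHz, appears at 1.5 MHz.
26 MHz mod fs = 3 MHz.
3 MHz ≤ fs/2 = 5.75 MHz, appears at 3 MHz.
41 MHz mod fs = 6.5 MHz.
6.5 MHz > fs/2 = 5.75 MHz, folds to fs − 6.5 MHz = 5 MHz.
24.5 MHz and 36 MHz both map to 1.5 MHz.

1.5 MHz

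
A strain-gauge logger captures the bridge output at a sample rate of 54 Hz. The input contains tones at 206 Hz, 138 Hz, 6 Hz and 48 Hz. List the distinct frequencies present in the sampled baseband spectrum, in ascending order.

6 Hz, 10 Hz, 24 Hz

fs/2 = 27 Hz.
206 Hz mod fs = 44 Hz.
44 Hz > fs/2 = 27 Hz, folds to fs − 44 Hz = 10 Hz.
138 Hz mod fs = 30 Hz.
30 Hz > fs/2 = 27 Hz, folds to fs − 30 Hz = 24 Hz.
6 Hz ≤ fs/2 = 27 Hz, passes unchanged.
48 Hz > fs/2 = 27 Hz, folds to fs − 48 Hz = 6 Hz.
Distinct values: {6 Hz, 10 Hz, 24 Hz}.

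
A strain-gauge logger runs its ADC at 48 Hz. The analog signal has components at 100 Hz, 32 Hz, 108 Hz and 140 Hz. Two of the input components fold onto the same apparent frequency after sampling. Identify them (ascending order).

fs/2 = 24 Hz.
100 Hz mod fs = 4 Hz.
4 Hz ≤ fs/2 = 24 Hz, appears at 4 Hz.
32 Hz > fs/2 = 24 Hz, folds to fs − 32 Hz = 16 Hz.
108 Hz mod fs = 12 Hz.
12 Hz ≤ fs/2 = 24 Hz, appears at 12 Hz.
140 Hz mod fs = 44 Hz.
44 Hz > fs/2 = 24 Hz, folds to fs − 44 Hz = 4 Hz.
100 Hz and 140 Hz both map to 4 Hz.

100 Hz, 140 Hz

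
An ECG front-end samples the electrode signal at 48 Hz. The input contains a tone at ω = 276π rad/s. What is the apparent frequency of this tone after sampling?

ω = 276π rad/s → f = ω/(2π) = 138 Hz.
138 Hz mod fs = 42 Hz.
42 Hz > fs/2 = 24 Hz, folds to fs − 42 Hz = 6 Hz.

6 Hz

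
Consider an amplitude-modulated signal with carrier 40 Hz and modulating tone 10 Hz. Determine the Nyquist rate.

100 Hz

AM sidebands sit at fc ± fm = 30 Hz and 50 Hz.
Highest-frequency component: 50 Hz.
Nyquist rate = 2 × 50 Hz = 100 Hz.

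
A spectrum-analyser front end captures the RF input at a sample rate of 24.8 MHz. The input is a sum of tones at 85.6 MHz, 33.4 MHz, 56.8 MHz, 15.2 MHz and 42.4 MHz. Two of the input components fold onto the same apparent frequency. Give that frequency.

7.2 MHz

fs/2 = 12.4 MHz.
85.6 MHz mod fs = 11.2 MHz.
11.2 MHz ≤ fs/2 = 12.4 MHz, appears at 11.2 MHz.
33.4 MHz mod fs = 8.6 MHz.
8.6 MHz ≤ fs/2 = 12.4 MHz, appears at 8.6 MHz.
56.8 MHz mod fs = 7.2 MHz.
7.2 MHz ≤ fs/2 = 12.4 MHz, appears at 7.2 MHz.
15.2 MHz > fs/2 = 12.4 MHz, folds to fs − 15.2 MHz = 9.6 MHz.
42.4 MHz mod fs = 17.6 MHz.
17.6 MHz > fs/2 = 12.4 MHz, folds to fs − 17.6 MHz = 7.2 MHz.
42.4 MHz and 56.8 MHz both map to 7.2 MHz.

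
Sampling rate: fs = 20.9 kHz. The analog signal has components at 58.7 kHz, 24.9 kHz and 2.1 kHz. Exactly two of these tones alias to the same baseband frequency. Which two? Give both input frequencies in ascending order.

24.9 kHz, 58.7 kHz

fs/2 = 10.45 kHz.
58.7 kHz mod fs = 16.9 kHz.
16.9 kHz > fs/2 = 10.45 kHz, folds to fs − 16.9 kHz = 4 kHz.
24.9 kHz mod fs = 4 kHz.
4 kHz ≤ fs/2 = 10.45 kHz, appears at 4 kHz.
2.1 kHz ≤ fs/2 = 10.45 kHz, passes unchanged.
24.9 kHz and 58.7 kHz both map to 4 kHz.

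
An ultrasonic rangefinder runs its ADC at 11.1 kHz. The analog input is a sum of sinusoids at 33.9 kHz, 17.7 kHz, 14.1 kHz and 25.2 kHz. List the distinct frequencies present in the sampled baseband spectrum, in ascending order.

0.6 kHz, 3 kHz, 4.5 kHz

fs/2 = 5.55 kHz.
33.9 kHz mod fs = 0.6 kHz.
0.6 kHz ≤ fs/2 = 5.55 kHz, appears at 0.6 kHz.
17.7 kHz mod fs = 6.6 kHz.
6.6 kHz > fs/2 = 5.55 kHz, folds to fs − 6.6 kHz = 4.5 kHz.
14.1 kHz mod fs = 3 kHz.
3 kHz ≤ fs/2 = 5.55 kHz, appears at 3 kHz.
25.2 kHz mod fs = 3 kHz.
3 kHz ≤ fs/2 = 5.55 kHz, appears at 3 kHz.
Distinct values: {0.6 kHz, 3 kHz, 4.5 kHz}.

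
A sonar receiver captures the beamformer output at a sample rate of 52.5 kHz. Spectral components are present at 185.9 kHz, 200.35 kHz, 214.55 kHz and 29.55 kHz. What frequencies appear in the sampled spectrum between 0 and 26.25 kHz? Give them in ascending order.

4.55 kHz, 9.65 kHz, 22.95 kHz, 24.1 kHz

fs/2 = 26.25 kHz.
185.9 kHz mod fs = 28.4 kHz.
28.4 kHz > fs/2 = 26.25 kHz, folds to fs − 28.4 kHz = 24.1 kHz.
200.35 kHz mod fs = 42.85 kHz.
42.85 kHz > fs/2 = 26.25 kHz, folds to fs − 42.85 kHz = 9.65 kHz.
214.55 kHz mod fs = 4.55 kHz.
4.55 kHz ≤ fs/2 = 26.25 kHz, appears at 4.55 kHz.
29.55 kHz > fs/2 = 26.25 kHz, folds to fs − 29.55 kHz = 22.95 kHz.
Distinct values: {4.55 kHz, 9.65 kHz, 22.95 kHz, 24.1 kHz}.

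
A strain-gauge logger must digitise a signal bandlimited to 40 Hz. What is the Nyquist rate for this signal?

80 Hz

Nyquist rate = 2 × 40 Hz = 80 Hz.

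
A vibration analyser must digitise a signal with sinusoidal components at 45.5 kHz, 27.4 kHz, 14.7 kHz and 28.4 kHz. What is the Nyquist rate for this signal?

91 kHz

Highest-frequency component: 45.5 kHz.
Nyquist rate = 2 × 45.5 kHz = 91 kHz.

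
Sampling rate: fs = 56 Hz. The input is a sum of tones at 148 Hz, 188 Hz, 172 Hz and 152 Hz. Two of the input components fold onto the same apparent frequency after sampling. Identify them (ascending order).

148 Hz, 188 Hz

fs/2 = 28 Hz.
148 Hz mod fs = 36 Hz.
36 Hz > fs/2 = 28 Hz, folds to fs − 36 Hz = 20 Hz.
188 Hz mod fs = 20 Hz.
20 Hz ≤ fs/2 = 28 Hz, appears at 20 Hz.
172 Hz mod fs = 4 Hz.
4 Hz ≤ fs/2 = 28 Hz, appears at 4 Hz.
152 Hz mod fs = 40 Hz.
40 Hz > fs/2 = 28 Hz, folds to fs − 40 Hz = 16 Hz.
148 Hz and 188 Hz both map to 20 Hz.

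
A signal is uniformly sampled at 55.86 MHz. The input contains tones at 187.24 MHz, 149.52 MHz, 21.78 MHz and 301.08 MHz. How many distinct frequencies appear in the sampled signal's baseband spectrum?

fs/2 = 27.93 MHz.
187.24 MHz mod fs = 19.66 MHz.
19.66 MHz ≤ fs/2 = 27.93 MHz, appears at 19.66 MHz.
149.52 MHz mod fs = 37.8 MHz.
37.8 MHz > fs/2 = 27.93 MHz, folds to fs − 37.8 MHz = 18.06 MHz.
21.78 MHz ≤ fs/2 = 27.93 MHz, passes unchanged.
301.08 MHz mod fs = 21.78 MHz.
21.78 MHz ≤ fs/2 = 27.93 MHz, appears at 21.78 MHz.
Distinct values: {18.06 MHz, 19.66 MHz, 21.78 MHz} → 3.

3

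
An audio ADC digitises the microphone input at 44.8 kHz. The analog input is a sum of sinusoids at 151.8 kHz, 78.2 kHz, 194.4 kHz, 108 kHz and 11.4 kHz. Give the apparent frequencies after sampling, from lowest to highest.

11.4 kHz, 15.2 kHz, 17.4 kHz, 18.4 kHz

fs/2 = 22.4 kHz.
151.8 kHz mod fs = 17.4 kHz.
17.4 kHz ≤ fs/2 = 22.4 kHz, appears at 17.4 kHz.
78.2 kHz mod fs = 33.4 kHz.
33.4 kHz > fs/2 = 22.4 kHz, folds to fs − 33.4 kHz = 11.4 kHz.
194.4 kHz mod fs = 15.2 kHz.
15.2 kHz ≤ fs/2 = 22.4 kHz, appears at 15.2 kHz.
108 kHz mod fs = 18.4 kHz.
18.4 kHz ≤ fs/2 = 22.4 kHz, appears at 18.4 kHz.
11.4 kHz ≤ fs/2 = 22.4 kHz, passes unchanged.
Distinct values: {11.4 kHz, 15.2 kHz, 17.4 kHz, 18.4 kHz}.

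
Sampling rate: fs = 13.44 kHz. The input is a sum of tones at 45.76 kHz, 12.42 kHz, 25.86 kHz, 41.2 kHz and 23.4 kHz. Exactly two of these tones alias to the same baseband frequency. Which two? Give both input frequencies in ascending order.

fs/2 = 6.72 kHz.
45.76 kHz mod fs = 5.44 kHz.
5.44 kHz ≤ fs/2 = 6.72 kHz, appears at 5.44 kHz.
12.42 kHz > fs/2 = 6.72 kHz, folds to fs − 12.42 kHz = 1.02 kHz.
25.86 kHz mod fs = 12.42 kHz.
12.42 kHz > fs/2 = 6.72 kHz, folds to fs − 12.42 kHz = 1.02 kHz.
41.2 kHz mod fs = 0.88 kHz.
0.88 kHz ≤ fs/2 = 6.72 kHz, appears at 0.88 kHz.
23.4 kHz mod fs = 9.96 kHz.
9.96 kHz > fs/2 = 6.72 kHz, folds to fs − 9.96 kHz = 3.48 kHz.
12.42 kHz and 25.86 kHz both map to 1.02 kHz.

12.42 kHz, 25.86 kHz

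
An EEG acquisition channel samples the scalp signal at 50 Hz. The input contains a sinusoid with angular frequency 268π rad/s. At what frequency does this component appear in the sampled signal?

16 Hz

ω = 268π rad/s → f = ω/(2π) = 134 Hz.
134 Hz mod fs = 34 Hz.
34 Hz > fs/2 = 25 Hz, folds to fs − 34 Hz = 16 Hz.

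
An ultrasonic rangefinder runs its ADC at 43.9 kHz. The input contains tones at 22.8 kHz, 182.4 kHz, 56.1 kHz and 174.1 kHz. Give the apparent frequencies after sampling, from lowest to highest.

fs/2 = 21.95 kHz.
22.8 kHz > fs/2 = 21.95 kHz, folds to fs − 22.8 kHz = 21.1 kHz.
182.4 kHz mod fs = 6.8 kHz.
6.8 kHz ≤ fs/2 = 21.95 kHz, appears at 6.8 kHz.
56.1 kHz mod fs = 12.2 kHz.
12.2 kHz ≤ fs/2 = 21.95 kHz, appears at 12.2 kHz.
174.1 kHz mod fs = 42.4 kHz.
42.4 kHz > fs/2 = 21.95 kHz, folds to fs − 42.4 kHz = 1.5 kHz.
Distinct values: {1.5 kHz, 6.8 kHz, 12.2 kHz, 21.1 kHz}.

1.5 kHz, 6.8 kHz, 12.2 kHz, 21.1 kHz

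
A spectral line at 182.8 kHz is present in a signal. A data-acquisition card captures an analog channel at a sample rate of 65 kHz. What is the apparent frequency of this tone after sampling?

12.2 kHz

182.8 kHz mod fs = 52.8 kHz.
52.8 kHz > fs/2 = 32.5 kHz, folds to fs − 52.8 kHz = 12.2 kHz.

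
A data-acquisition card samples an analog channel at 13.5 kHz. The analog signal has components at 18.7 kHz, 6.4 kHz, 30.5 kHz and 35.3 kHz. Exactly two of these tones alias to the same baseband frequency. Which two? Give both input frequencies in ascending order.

18.7 kHz, 35.3 kHz

fs/2 = 6.75 kHz.
18.7 kHz mod fs = 5.2 kHz.
5.2 kHz ≤ fs/2 = 6.75 kHz, appears at 5.2 kHz.
6.4 kHz ≤ fs/2 = 6.75 kHz, passes unchanged.
30.5 kHz mod fs = 3.5 kHz.
3.5 kHz ≤ fs/2 = 6.75 kHz, appears at 3.5 kHz.
35.3 kHz mod fs = 8.3 kHz.
8.3 kHz > fs/2 = 6.75 kHz, folds to fs − 8.3 kHz = 5.2 kHz.
18.7 kHz and 35.3 kHz both map to 5.2 kHz.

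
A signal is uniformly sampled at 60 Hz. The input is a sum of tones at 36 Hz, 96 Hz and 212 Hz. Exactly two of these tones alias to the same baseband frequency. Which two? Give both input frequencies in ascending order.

fs/2 = 30 Hz.
36 Hz > fs/2 = 30 Hz, folds to fs − 36 Hz = 24 Hz.
96 Hz mod fs = 36 Hz.
36 Hz > fs/2 = 30 Hz, folds to fs − 36 Hz = 24 Hz.
212 Hz mod fs = 32 Hz.
32 Hz > fs/2 = 30 Hz, folds to fs − 32 Hz = 28 Hz.
36 Hz and 96 Hz both map to 24 Hz.

36 Hz, 96 Hz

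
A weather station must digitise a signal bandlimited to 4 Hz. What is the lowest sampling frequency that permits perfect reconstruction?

8 Hz

Nyquist rate = 2 × 4 Hz = 8 Hz.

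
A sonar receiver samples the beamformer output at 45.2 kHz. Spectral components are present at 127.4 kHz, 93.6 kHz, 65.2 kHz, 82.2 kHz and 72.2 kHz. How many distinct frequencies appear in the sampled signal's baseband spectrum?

fs/2 = 22.6 kHz.
127.4 kHz mod fs = 37 kHz.
37 kHz > fs/2 = 22.6 kHz, folds to fs − 37 kHz = 8.2 kHz.
93.6 kHz mod fs = 3.2 kHz.
3.2 kHz ≤ fs/2 = 22.6 kHz, appears at 3.2 kHz.
65.2 kHz mod fs = 20 kHz.
20 kHz ≤ fs/2 = 22.6 kHz, appears at 20 kHz.
82.2 kHz mod fs = 37 kHz.
37 kHz > fs/2 = 22.6 kHz, folds to fs − 37 kHz = 8.2 kHz.
72.2 kHz mod fs = 27 kHz.
27 kHz > fs/2 = 22.6 kHz, folds to fs − 27 kHz = 18.2 kHz.
Distinct values: {3.2 kHz, 8.2 kHz, 18.2 kHz, 20 kHz} → 4.

4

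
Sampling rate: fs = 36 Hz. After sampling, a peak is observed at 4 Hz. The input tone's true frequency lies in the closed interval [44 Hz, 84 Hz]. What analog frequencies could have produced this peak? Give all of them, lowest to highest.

Frequencies that alias to 4 Hz are k·fs ± 4 Hz for integer k ≥ 0.
k=0: 4 Hz.
k=1: 32 Hz, 40 Hz.
k=2: 68 Hz, 76 Hz.
k=3: 104 Hz, 112 Hz.
Within [44 Hz, 84 Hz]: 68 Hz, 76 Hz.

68 Hz, 76 Hz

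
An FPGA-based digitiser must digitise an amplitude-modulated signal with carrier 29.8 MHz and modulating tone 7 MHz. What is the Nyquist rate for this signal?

AM sidebands sit at fc ± fm = 22.8 MHz and 36.8 MHz.
Highest-frequency component: 36.8 MHz.
Nyquist rate = 2 × 36.8 MHz = 73.6 MHz.

73.6 MHz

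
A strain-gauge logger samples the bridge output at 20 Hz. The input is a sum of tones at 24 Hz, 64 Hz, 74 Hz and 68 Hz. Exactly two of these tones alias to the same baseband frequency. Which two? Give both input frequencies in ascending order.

24 Hz, 64 Hz

fs/2 = 10 Hz.
24 Hz mod fs = 4 Hz.
4 Hz ≤ fs/2 = 10 Hz, appears at 4 Hz.
64 Hz mod fs = 4 Hz.
4 Hz ≤ fs/2 = 10 Hz, appears at 4 Hz.
74 Hz mod fs = 14 Hz.
14 Hz > fs/2 = 10 Hz, folds to fs − 14 Hz = 6 Hz.
68 Hz mod fs = 8 Hz.
8 Hz ≤ fs/2 = 10 Hz, appears at 8 Hz.
24 Hz and 64 Hz both map to 4 Hz.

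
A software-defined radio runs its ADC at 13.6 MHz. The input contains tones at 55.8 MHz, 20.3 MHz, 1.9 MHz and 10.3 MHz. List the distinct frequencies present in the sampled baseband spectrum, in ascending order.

fs/2 = 6.8 MHz.
55.8 MHz mod fs = 1.4 MHz.
1.4 MHz ≤ fs/2 = 6.8 MHz, appears at 1.4 MHz.
20.3 MHz mod fs = 6.7 MHz.
6.7 MHz ≤ fs/2 = 6.8 MHz, appears at 6.7 MHz.
1.9 MHz ≤ fs/2 = 6.8 MHz, passes unchanged.
10.3 MHz > fs/2 = 6.8 MHz, folds to fs − 10.3 MHz = 3.3 MHz.
Distinct values: {1.4 MHz, 1.9 MHz, 3.3 MHz, 6.7 MHz}.

1.4 MHz, 1.9 MHz, 3.3 MHz, 6.7 MHz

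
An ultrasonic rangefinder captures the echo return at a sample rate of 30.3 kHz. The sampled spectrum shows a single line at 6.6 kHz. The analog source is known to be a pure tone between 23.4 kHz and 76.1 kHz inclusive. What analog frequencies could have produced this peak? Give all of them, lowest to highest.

23.7 kHz, 36.9 kHz, 54 kHz, 67.2 kHz

Frequencies that alias to 6.6 kHz are k·fs ± 6.6 kHz for integer k ≥ 0.
k=0: 6.6 kHz.
k=1: 23.7 kHz, 36.9 kHz.
k=2: 54 kHz, 67.2 kHz.
k=3: 84.3 kHz, 97.5 kHz.
Within [23.4 kHz, 76.1 kHz]: 23.7 kHz, 36.9 kHz, 54 kHz, 67.2 kHz.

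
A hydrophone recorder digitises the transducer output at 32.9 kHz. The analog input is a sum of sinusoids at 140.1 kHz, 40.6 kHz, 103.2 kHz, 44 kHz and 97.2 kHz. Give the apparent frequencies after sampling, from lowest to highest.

fs/2 = 16.45 kHz.
140.1 kHz mod fs = 8.5 kHz.
8.5 kHz ≤ fs/2 = 16.45 kHz, appears at 8.5 kHz.
40.6 kHz mod fs = 7.7 kHz.
7.7 kHz ≤ fs/2 = 16.45 kHz, appears at 7.7 kHz.
103.2 kHz mod fs = 4.5 kHz.
4.5 kHz ≤ fs/2 = 16.45 kHz, appears at 4.5 kHz.
44 kHz mod fs = 11.1 kHz.
11.1 kHz ≤ fs/2 = 16.45 kHz, appears at 11.1 kHz.
97.2 kHz mod fs = 31.4 kHz.
31.4 kHz > fs/2 = 16.45 kHz, folds to fs − 31.4 kHz = 1.5 kHz.
Distinct values: {1.5 kHz, 4.5 kHz, 7.7 kHz, 8.5 kHz, 11.1 kHz}.

1.5 kHz, 4.5 kHz, 7.7 kHz, 8.5 kHz, 11.1 kHz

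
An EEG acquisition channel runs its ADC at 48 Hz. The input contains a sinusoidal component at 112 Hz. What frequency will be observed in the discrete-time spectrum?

112 Hz mod fs = 16 Hz.
16 Hz ≤ fs/2 = 24 Hz, appears at 16 Hz.

16 Hz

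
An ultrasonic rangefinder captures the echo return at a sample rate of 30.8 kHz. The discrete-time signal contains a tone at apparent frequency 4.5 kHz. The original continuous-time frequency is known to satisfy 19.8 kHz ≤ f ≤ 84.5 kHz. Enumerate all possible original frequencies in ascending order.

26.3 kHz, 35.3 kHz, 57.1 kHz, 66.1 kHz

Frequencies that alias to 4.5 kHz are k·fs ± 4.5 kHz for integer k ≥ 0.
k=0: 4.5 kHz.
k=1: 26.3 kHz, 35.3 kHz.
k=2: 57.1 kHz, 66.1 kHz.
k=3: 87.9 kHz, 96.9 kHz.
Within [19.8 kHz, 84.5 kHz]: 26.3 kHz, 35.3 kHz, 57.1 kHz, 66.1 kHz.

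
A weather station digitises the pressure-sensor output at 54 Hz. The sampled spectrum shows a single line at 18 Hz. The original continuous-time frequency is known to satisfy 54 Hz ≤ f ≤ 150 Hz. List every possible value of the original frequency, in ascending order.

Frequencies that alias to 18 Hz are k·fs ± 18 Hz for integer k ≥ 0.
k=0: 18 Hz.
k=1: 36 Hz, 72 Hz.
k=2: 90 Hz, 126 Hz.
k=3: 144 Hz, 180 Hz.
k=4: 198 Hz, 234 Hz.
Within [54 Hz, 150 Hz]: 72 Hz, 90 Hz, 126 Hz, 144 Hz.

72 Hz, 90 Hz, 126 Hz, 144 Hz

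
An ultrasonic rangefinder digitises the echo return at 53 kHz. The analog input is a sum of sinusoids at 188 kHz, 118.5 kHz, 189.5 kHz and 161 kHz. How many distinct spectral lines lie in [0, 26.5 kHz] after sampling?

fs/2 = 26.5 kHz.
188 kHz mod fs = 29 kHz.
29 kHz > fs/2 = 26.5 kHz, folds to fs − 29 kHz = 24 kHz.
118.5 kHz mod fs = 12.5 kHz.
12.5 kHz ≤ fs/2 = 26.5 kHz, appears at 12.5 kHz.
189.5 kHz mod fs = 30.5 kHz.
30.5 kHz > fs/2 = 26.5 kHz, folds to fs − 30.5 kHz = 22.5 kHz.
161 kHz mod fs = 2 kHz.
2 kHz ≤ fs/2 = 26.5 kHz, appears at 2 kHz.
Distinct values: {2 kHz, 12.5 kHz, 22.5 kHz, 24 kHz} → 4.

4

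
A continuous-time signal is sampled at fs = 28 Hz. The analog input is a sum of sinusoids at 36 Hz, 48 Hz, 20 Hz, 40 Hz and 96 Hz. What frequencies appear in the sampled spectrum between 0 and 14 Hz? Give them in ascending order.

8 Hz, 12 Hz

fs/2 = 14 Hz.
36 Hz mod fs = 8 Hz.
8 Hz ≤ fs/2 = 14 Hz, appears at 8 Hz.
48 Hz mod fs = 20 Hz.
20 Hz > fs/2 = 14 Hz, folds to fs − 20 Hz = 8 Hz.
20 Hz > fs/2 = 14 Hz, folds to fs − 20 Hz = 8 Hz.
40 Hz mod fs = 12 Hz.
12 Hz ≤ fs/2 = 14 Hz, appears at 12 Hz.
96 Hz mod fs = 12 Hz.
12 Hz ≤ fs/2 = 14 Hz, appears at 12 Hz.
Distinct values: {8 Hz, 12 Hz}.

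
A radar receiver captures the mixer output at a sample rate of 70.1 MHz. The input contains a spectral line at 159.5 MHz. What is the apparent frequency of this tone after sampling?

19.3 MHz

159.5 MHz mod fs = 19.3 MHz.
19.3 MHz ≤ fs/2 = 35.05 MHz, appears at 19.3 MHz.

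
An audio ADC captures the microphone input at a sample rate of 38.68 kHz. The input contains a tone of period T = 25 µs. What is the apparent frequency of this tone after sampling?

T = 25 µs → f = 1/T = 40 kHz.
40 kHz mod fs = 1.32 kHz.
1.32 kHz ≤ fs/2 = 19.34 kHz, appears at 1.32 kHz.

1.32 kHz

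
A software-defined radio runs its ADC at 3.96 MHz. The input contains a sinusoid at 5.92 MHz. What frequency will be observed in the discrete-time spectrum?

5.92 MHz mod fs = 1.96 MHz.
1.96 MHz ≤ fs/2 = 1.98 MHz, appears at 1.96 MHz.

1.96 MHz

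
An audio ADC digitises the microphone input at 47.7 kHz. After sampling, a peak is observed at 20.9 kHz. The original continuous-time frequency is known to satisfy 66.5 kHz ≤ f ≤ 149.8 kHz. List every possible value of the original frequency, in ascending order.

68.6 kHz, 74.5 kHz, 116.3 kHz, 122.2 kHz

Frequencies that alias to 20.9 kHz are k·fs ± 20.9 kHz for integer k ≥ 0.
k=0: 20.9 kHz.
k=1: 26.8 kHz, 68.6 kHz.
k=2: 74.5 kHz, 116.3 kHz.
k=3: 122.2 kHz, 164 kHz.
k=4: 169.9 kHz, 211.7 kHz.
Within [66.5 kHz, 149.8 kHz]: 68.6 kHz, 74.5 kHz, 116.3 kHz, 122.2 kHz.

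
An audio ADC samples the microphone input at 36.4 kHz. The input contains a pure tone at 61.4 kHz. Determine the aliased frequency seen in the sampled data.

61.4 kHz mod fs = 25 kHz.
25 kHz > fs/2 = 18.2 kHz, folds to fs − 25 kHz = 11.4 kHz.

11.4 kHz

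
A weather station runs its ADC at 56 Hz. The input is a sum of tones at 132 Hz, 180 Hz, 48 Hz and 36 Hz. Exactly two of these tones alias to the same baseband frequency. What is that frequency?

fs/2 = 28 Hz.
132 Hz mod fs = 20 Hz.
20 Hz ≤ fs/2 = 28 Hz, appears at 20 Hz.
180 Hz mod fs = 12 Hz.
12 Hz ≤ fs/2 = 28 Hz, appears at 12 Hz.
48 Hz > fs/2 = 28 Hz, folds to fs − 48 Hz = 8 Hz.
36 Hz > fs/2 = 28 Hz, folds to fs − 36 Hz = 20 Hz.
36 Hz and 132 Hz both map to 20 Hz.

20 Hz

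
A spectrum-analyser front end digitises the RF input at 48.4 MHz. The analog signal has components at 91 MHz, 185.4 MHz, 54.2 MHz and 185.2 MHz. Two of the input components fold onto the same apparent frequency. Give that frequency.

fs/2 = 24.2 MHz.
91 MHz mod fs = 42.6 MHz.
42.6 MHz > fs/2 = 24.2 MHz, folds to fs − 42.6 MHz = 5.8 MHz.
185.4 MHz mod fs = 40.2 MHz.
40.2 MHz > fs/2 = 24.2 MHz, folds to fs − 40.2 MHz = 8.2 MHz.
54.2 MHz mod fs = 5.8 MHz.
5.8 MHz ≤ fs/2 = 24.2 MHz, appears at 5.8 MHz.
185.2 MHz mod fs = 40 MHz.
40 MHz > fs/2 = 24.2 MHz, folds to fs − 40 MHz = 8.4 MHz.
54.2 MHz and 91 MHz both map to 5.8 MHz.

5.8 MHz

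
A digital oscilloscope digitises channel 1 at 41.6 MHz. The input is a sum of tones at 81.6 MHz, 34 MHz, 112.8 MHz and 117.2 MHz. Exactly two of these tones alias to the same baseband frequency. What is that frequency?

7.6 MHz

fs/2 = 20.8 MHz.
81.6 MHz mod fs = 40 MHz.
40 MHz > fs/2 = 20.8 MHz, folds to fs − 40 MHz = 1.6 MHz.
34 MHz > fs/2 = 20.8 MHz, folds to fs − 34 MHz = 7.6 MHz.
112.8 MHz mod fs = 29.6 MHz.
29.6 MHz > fs/2 = 20.8 MHz, folds to fs − 29.6 MHz = 12 MHz.
117.2 MHz mod fs = 34 MHz.
34 MHz > fs/2 = 20.8 MHz, folds to fs − 34 MHz = 7.6 MHz.
34 MHz and 117.2 MHz both map to 7.6 MHz.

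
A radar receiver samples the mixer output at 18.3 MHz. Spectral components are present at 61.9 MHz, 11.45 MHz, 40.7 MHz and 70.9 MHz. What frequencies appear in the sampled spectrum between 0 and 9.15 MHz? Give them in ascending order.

fs/2 = 9.15 MHz.
61.9 MHz mod fs = 7 MHz.
7 MHz ≤ fs/2 = 9.15 MHz, appears at 7 MHz.
11.45 MHz > fs/2 = 9.15 MHz, folds to fs − 11.45 MHz = 6.85 MHz.
40.7 MHz mod fs = 4.1 MHz.
4.1 MHz ≤ fs/2 = 9.15 MHz, appears at 4.1 MHz.
70.9 MHz mod fs = 16 MHz.
16 MHz > fs/2 = 9.15 MHz, folds to fs − 16 MHz = 2.3 MHz.
Distinct values: {2.3 MHz, 4.1 MHz, 6.85 MHz, 7 MHz}.

2.3 MHz, 4.1 MHz, 6.85 MHz, 7 MHz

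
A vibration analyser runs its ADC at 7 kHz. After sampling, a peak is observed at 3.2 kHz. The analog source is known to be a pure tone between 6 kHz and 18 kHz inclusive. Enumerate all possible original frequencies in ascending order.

Frequencies that alias to 3.2 kHz are k·fs ± 3.2 kHz for integer k ≥ 0.
k=0: 3.2 kHz.
k=1: 3.8 kHz, 10.2 kHz.
k=2: 10.8 kHz, 17.2 kHz.
k=3: 17.8 kHz, 24.2 kHz.
k=4: 24.8 kHz, 31.2 kHz.
Within [6 kHz, 18 kHz]: 10.2 kHz, 10.8 kHz, 17.2 kHz, 17.8 kHz.

10.2 kHz, 10.8 kHz, 17.2 kHz, 17.8 kHz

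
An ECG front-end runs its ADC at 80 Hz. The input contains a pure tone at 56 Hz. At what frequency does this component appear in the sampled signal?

24 Hz

56 Hz > fs/2 = 40 Hz, folds to fs − 56 Hz = 24 Hz.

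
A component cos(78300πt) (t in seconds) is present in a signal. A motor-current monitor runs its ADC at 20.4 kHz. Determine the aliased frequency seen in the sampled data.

1.65 kHz

ω = 78300π rad/s → f = ω/(2π) = 39150 Hz = 39.15 kHz.
39.15 kHz mod fs = 18.75 kHz.
18.75 kHz > fs/2 = 10.2 kHz, folds to fs − 18.75 kHz = 1.65 kHz.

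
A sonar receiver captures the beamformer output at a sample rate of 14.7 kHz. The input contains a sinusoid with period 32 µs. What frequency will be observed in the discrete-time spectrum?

T = 32 µs → f = 1/T = 31.25 kHz.
31.25 kHz mod fs = 1.85 kHz.
1.85 kHz ≤ fs/2 = 7.35 kHz, appears at 1.85 kHz.

1.85 kHz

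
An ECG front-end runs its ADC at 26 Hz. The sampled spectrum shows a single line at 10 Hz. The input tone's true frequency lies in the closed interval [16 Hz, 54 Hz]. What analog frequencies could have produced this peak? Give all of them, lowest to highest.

Frequencies that alias to 10 Hz are k·fs ± 10 Hz for integer k ≥ 0.
k=0: 10 Hz.
k=1: 16 Hz, 36 Hz.
k=2: 42 Hz, 62 Hz.
k=3: 68 Hz, 88 Hz.
Within [16 Hz, 54 Hz]: 16 Hz, 36 Hz, 42 Hz.

16 Hz, 36 Hz, 42 Hz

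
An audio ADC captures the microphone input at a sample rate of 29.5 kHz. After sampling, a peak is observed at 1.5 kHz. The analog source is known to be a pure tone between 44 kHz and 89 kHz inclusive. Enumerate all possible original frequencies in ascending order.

57.5 kHz, 60.5 kHz, 87 kHz

Frequencies that alias to 1.5 kHz are k·fs ± 1.5 kHz for integer k ≥ 0.
k=0: 1.5 kHz.
k=1: 28 kHz, 31 kHz.
k=2: 57.5 kHz, 60.5 kHz.
k=3: 87 kHz, 90 kHz.
k=4: 116.5 kHz, 119.5 kHz.
Within [44 kHz, 89 kHz]: 57.5 kHz, 60.5 kHz, 87 kHz.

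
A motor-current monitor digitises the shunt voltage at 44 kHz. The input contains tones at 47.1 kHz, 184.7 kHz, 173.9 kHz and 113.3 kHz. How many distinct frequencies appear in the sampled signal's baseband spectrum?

4

fs/2 = 22 kHz.
47.1 kHz mod fs = 3.1 kHz.
3.1 kHz ≤ fs/2 = 22 kHz, appears at 3.1 kHz.
184.7 kHz mod fs = 8.7 kHz.
8.7 kHz ≤ fs/2 = 22 kHz, appears at 8.7 kHz.
173.9 kHz mod fs = 41.9 kHz.
41.9 kHz > fs/2 = 22 kHz, folds to fs − 41.9 kHz = 2.1 kHz.
113.3 kHz mod fs = 25.3 kHz.
25.3 kHz > fs/2 = 22 kHz, folds to fs − 25.3 kHz = 18.7 kHz.
Distinct values: {2.1 kHz, 3.1 kHz, 8.7 kHz, 18.7 kHz} → 4.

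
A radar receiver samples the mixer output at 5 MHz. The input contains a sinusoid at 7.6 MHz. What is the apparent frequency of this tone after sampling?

7.6 MHz mod fs = 2.6 MHz.
2.6 MHz > fs/2 = 2.5 MHz, folds to fs − 2.6 MHz = 2.4 MHz.

2.4 MHz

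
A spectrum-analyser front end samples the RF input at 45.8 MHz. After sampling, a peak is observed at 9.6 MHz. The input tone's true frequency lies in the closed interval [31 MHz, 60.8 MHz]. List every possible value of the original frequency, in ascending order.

Frequencies that alias to 9.6 MHz are k·fs ± 9.6 MHz for integer k ≥ 0.
k=0: 9.6 MHz.
k=1: 36.2 MHz, 55.4 MHz.
k=2: 82 MHz, 101.2 MHz.
Within [31 MHz, 60.8 MHz]: 36.2 MHz, 55.4 MHz.

36.2 MHz, 55.4 MHz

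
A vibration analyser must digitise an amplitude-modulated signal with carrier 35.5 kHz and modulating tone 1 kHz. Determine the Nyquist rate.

73 kHz

AM sidebands sit at fc ± fm = 34.5 kHz and 36.5 kHz.
Highest-frequency component: 36.5 kHz.
Nyquist rate = 2 × 36.5 kHz = 73 kHz.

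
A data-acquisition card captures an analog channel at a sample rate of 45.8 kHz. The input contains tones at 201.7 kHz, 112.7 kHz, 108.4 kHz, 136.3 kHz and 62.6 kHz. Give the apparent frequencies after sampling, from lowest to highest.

1.1 kHz, 16.8 kHz, 18.5 kHz, 21.1 kHz

fs/2 = 22.9 kHz.
201.7 kHz mod fs = 18.5 kHz.
18.5 kHz ≤ fs/2 = 22.9 kHz, appears at 18.5 kHz.
112.7 kHz mod fs = 21.1 kHz.
21.1 kHz ≤ fs/2 = 22.9 kHz, appears at 21.1 kHz.
108.4 kHz mod fs = 16.8 kHz.
16.8 kHz ≤ fs/2 = 22.9 kHz, appears at 16.8 kHz.
136.3 kHz mod fs = 44.7 kHz.
44.7 kHz > fs/2 = 22.9 kHz, folds to fs − 44.7 kHz = 1.1 kHz.
62.6 kHz mod fs = 16.8 kHz.
16.8 kHz ≤ fs/2 = 22.9 kHz, appears at 16.8 kHz.
Distinct values: {1.1 kHz, 16.8 kHz, 18.5 kHz, 21.1 kHz}.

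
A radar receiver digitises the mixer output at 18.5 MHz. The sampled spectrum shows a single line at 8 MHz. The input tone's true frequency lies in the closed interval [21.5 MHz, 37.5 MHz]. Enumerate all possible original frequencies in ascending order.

26.5 MHz, 29 MHz

Frequencies that alias to 8 MHz are k·fs ± 8 MHz for integer k ≥ 0.
k=0: 8 MHz.
k=1: 10.5 MHz, 26.5 MHz.
k=2: 29 MHz, 45 MHz.
k=3: 47.5 MHz, 63.5 MHz.
Within [21.5 MHz, 37.5 MHz]: 26.5 MHz, 29 MHz.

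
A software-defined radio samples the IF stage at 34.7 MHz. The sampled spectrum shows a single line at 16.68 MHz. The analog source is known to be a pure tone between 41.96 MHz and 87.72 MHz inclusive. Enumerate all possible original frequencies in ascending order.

Frequencies that alias to 16.68 MHz are k·fs ± 16.68 MHz for integer k ≥ 0.
k=0: 16.68 MHz.
k=1: 18.02 MHz, 51.38 MHz.
k=2: 52.72 MHz, 86.08 MHz.
k=3: 87.42 MHz, 120.78 MHz.
k=4: 122.12 MHz, 155.48 MHz.
Within [41.96 MHz, 87.72 MHz]: 51.38 MHz, 52.72 MHz, 86.08 MHz, 87.42 MHz.

51.38 MHz, 52.72 MHz, 86.08 MHz, 87.42 MHz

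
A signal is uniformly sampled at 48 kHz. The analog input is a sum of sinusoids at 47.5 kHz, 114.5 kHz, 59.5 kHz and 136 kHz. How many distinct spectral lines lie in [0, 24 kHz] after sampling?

fs/2 = 24 kHz.
47.5 kHz > fs/2 = 24 kHz, folds to fs − 47.5 kHz = 0.5 kHz.
114.5 kHz mod fs = 18.5 kHz.
18.5 kHz ≤ fs/2 = 24 kHz, appears at 18.5 kHz.
59.5 kHz mod fs = 11.5 kHz.
11.5 kHz ≤ fs/2 = 24 kHz, appears at 11.5 kHz.
136 kHz mod fs = 40 kHz.
40 kHz > fs/2 = 24 kHz, folds to fs − 40 kHz = 8 kHz.
Distinct values: {0.5 kHz, 8 kHz, 11.5 kHz, 18.5 kHz} → 4.

4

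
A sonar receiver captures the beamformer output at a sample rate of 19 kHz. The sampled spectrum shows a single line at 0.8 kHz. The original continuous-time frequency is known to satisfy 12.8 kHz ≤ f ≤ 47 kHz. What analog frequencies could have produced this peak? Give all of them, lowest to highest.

18.2 kHz, 19.8 kHz, 37.2 kHz, 38.8 kHz

Frequencies that alias to 0.8 kHz are k·fs ± 0.8 kHz for integer k ≥ 0.
k=0: 0.8 kHz.
k=1: 18.2 kHz, 19.8 kHz.
k=2: 37.2 kHz, 38.8 kHz.
k=3: 56.2 kHz, 57.8 kHz.
Within [12.8 kHz, 47 kHz]: 18.2 kHz, 19.8 kHz, 37.2 kHz, 38.8 kHz.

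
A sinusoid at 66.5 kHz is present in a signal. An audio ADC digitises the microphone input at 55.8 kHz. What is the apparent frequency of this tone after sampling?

10.7 kHz

66.5 kHz mod fs = 10.7 kHz.
10.7 kHz ≤ fs/2 = 27.9 kHz, appears at 10.7 kHz.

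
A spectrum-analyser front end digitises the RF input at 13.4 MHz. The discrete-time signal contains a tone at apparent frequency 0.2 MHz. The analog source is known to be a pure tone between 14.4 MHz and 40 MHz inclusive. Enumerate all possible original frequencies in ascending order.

Frequencies that alias to 0.2 MHz are k·fs ± 0.2 MHz for integer k ≥ 0.
k=0: 0.2 MHz.
k=1: 13.2 MHz, 13.6 MHz.
k=2: 26.6 MHz, 27 MHz.
k=3: 40 MHz, 40.4 MHz.
k=4: 53.4 MHz, 53.8 MHz.
Within [14.4 MHz, 40 MHz]: 26.6 MHz, 27 MHz, 40 MHz.

26.6 MHz, 27 MHz, 40 MHz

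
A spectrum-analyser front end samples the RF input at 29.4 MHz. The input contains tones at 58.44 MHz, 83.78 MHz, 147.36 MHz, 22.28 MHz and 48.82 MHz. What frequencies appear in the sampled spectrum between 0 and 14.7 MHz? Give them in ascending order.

fs/2 = 14.7 MHz.
58.44 MHz mod fs = 29.04 MHz.
29.04 MHz > fs/2 = 14.7 MHz, folds to fs − 29.04 MHz = 0.36 MHz.
83.78 MHz mod fs = 24.98 MHz.
24.98 MHz > fs/2 = 14.7 MHz, folds to fs − 24.98 MHz = 4.42 MHz.
147.36 MHz mod fs = 0.36 MHz.
0.36 MHz ≤ fs/2 = 14.7 MHz, appears at 0.36 MHz.
22.28 MHz > fs/2 = 14.7 MHz, folds to fs − 22.28 MHz = 7.12 MHz.
48.82 MHz mod fs = 19.42 MHz.
19.42 MHz > fs/2 = 14.7 MHz, folds to fs − 19.42 MHz = 9.98 MHz.
Distinct values: {0.36 MHz, 4.42 MHz, 7.12 MHz, 9.98 MHz}.

0.36 MHz, 4.42 MHz, 7.12 MHz, 9.98 MHz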